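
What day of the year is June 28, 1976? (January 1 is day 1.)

180

Days in months before June: 31 + 29 + 31 + 30 + 31 = 152.
Plus 28 days into June → day 180.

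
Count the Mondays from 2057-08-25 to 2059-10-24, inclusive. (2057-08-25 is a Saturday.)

113

2057-08-25 is a Saturday; the first Monday on or after it is 2057-08-27 (2 days later).
From 2057-08-27 to 2059-10-24: 126 + 365 + 297 = 788 days (rest of 2057, 2058, to 2059-10-24 in 2059).
788 ÷ 7 = 112 full weeks with remainder 4, so 112 more Mondays after the first → 113.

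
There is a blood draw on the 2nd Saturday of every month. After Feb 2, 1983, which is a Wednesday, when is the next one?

Feb 1983 starts on a Tuesday; its first Saturday is the 5th, so the 2nd Saturday is the 12th — Feb 12, 1983.
Feb 12, 1983 is after Feb 2, 1983, so that is the next one.

Feb 12, 1983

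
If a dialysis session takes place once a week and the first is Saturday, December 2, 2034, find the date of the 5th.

December 30, 2034

The 5th occurrence is 4 intervals after the first: 4 × 7 = 28 days after December 2, 2034.
28 days later is December 30, 2034.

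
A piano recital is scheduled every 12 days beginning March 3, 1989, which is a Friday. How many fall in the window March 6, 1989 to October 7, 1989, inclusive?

18

Occurrences land 12·i days after March 3, 1989 for i = 0, 1, 2, …
March 6, 1989 is 3 days after the start; 3 ÷ 12 = 0 remainder 3; since the remainder is 3, round up to i = 1. First occurrence in the window: #2 on March 15, 1989 (1×12 = 12 days in).
October 7, 1989 is 218 days after the start; 218 ÷ 12 = 18 remainder 2. Last occurrence in the window: #19 on October 5, 1989.
Occurrences #2 through #19: 18 in total.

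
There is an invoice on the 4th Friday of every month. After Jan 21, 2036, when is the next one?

Jan 2036 starts on a Tuesday; its first Friday is the 4th, so the 4th Friday is the 25th — Jan 25, 2036.
Jan 25, 2036 is after Jan 21, 2036, so that is the next one.

Jan 25, 2036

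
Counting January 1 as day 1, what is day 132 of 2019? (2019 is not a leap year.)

Jan has 31 days (132 − 31 = 101 remain).
Feb has 28 days (101 − 28 = 73 remain).
Mar has 31 days (73 − 31 = 42 remain).
Apr has 30 days (42 − 30 = 12 remain).
12 into May → May 12.

May 12, 2019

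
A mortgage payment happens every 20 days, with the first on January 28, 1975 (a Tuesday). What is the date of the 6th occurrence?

May 8, 1975

The 6th occurrence is 5 intervals after the first: 5 × 20 = 100 days after January 28, 1975.
January has 31 days — 3 days to the end of January leaves 97.
February has 28 days (69 left).
March has 31 days (38 left).
April has 30 days (8 left).
8 days into May → May 8, 1975.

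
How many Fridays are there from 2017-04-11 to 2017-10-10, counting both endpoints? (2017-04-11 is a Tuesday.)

26

2017-04-11 is a Tuesday; the first Friday on or after it is 2017-04-14 (3 days later).
From 2017-04-14 to 2017-10-10: 16 + 31 + 30 + 31 + 31 + 30 + 10 = 179 days (rest of April, May, June, July, August, September, October).
179 ÷ 7 = 25 full weeks with remainder 4, so 25 more Fridays after the first → 26.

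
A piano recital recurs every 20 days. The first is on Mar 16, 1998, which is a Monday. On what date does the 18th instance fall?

The 18th occurrence is 17 intervals after the first: 17 × 20 = 340 days after Mar 16, 1998.
Mar has 31 days — 15 days to the end of Mar leaves 325.
Apr has 30 days (295 left).
May has 31 days (264 left).
Jun has 30 days (234 left).
Jul has 31 days (203 left).
Aug has 31 days (172 left).
Sep has 30 days (142 left).
Oct has 31 days (111 left).
Nov has 30 days (81 left).
Dec has 31 days (50 left).
Jan has 31 days (19 left).
19 days into Feb → Feb 19, 1999.

Feb 19, 1999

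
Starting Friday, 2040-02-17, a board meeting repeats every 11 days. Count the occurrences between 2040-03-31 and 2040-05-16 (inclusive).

Occurrences land 11·i days after 2040-02-17 for i = 0, 1, 2, …
2040-03-31 is 43 days after the start; 43 ÷ 11 = 3 remainder 10; since the remainder is 10, round up to i = 4. First occurrence in the window: #5 on 2040-04-01 (4×11 = 44 days in).
2040-05-16 is 89 days after the start; 89 ÷ 11 = 8 remainder 1. Last occurrence in the window: #9 on 2040-05-15.
Occurrences #5 through #9: 5 in total.

5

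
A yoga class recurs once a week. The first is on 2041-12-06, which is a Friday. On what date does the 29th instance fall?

The 29th occurrence is 28 intervals after the first: 28 × 7 = 196 days after 2041-12-06.
December has 31 days — 25 days to the end of December leaves 171.
January has 31 days (140 left).
February has 28 days (112 left).
March has 31 days (81 left).
April has 30 days (51 left).
May has 31 days (20 left).
20 days into June → 2042-06-20.

2042-06-20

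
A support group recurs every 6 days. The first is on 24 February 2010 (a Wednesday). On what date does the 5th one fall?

The 5th occurrence is 4 intervals after the first: 4 × 6 = 24 days after 24 February 2010.
February has 28 days — 4 days to the end of February leaves 20.
20 days into March → 20 March 2010.

20 March 2010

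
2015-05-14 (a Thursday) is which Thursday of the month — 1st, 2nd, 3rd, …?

2nd

Day 14 falls in week ⌈14/7⌉ of the month.
Days 1–7 hold the 1st Thursday, 8–14 the 2nd, 15–21 the 3rd, 22–28 the 4th, 29–31 the 5th.
14 is in the range for the 2nd.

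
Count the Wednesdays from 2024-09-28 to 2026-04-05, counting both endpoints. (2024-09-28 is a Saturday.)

79

2024-09-28 is a Saturday; the first Wednesday on or after it is 2024-10-02 (4 days later).
From 2024-10-02 to 2026-04-05: 90 + 365 + 95 = 550 days (rest of 2024, 2025, to 2026-04-05 in 2026).
550 ÷ 7 = 78 full weeks with remainder 4, so 78 more Wednesdays after the first → 79.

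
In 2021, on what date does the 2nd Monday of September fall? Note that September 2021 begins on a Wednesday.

September 2021 begins on a Wednesday, so the first Monday is September 6 (5 days later).
The 2nd Monday is 1 weeks later: 6 + 7 = 13.

September 13, 2021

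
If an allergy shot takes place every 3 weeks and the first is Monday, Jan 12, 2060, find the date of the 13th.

Sep 20, 2060

The 13th occurrence is 12 intervals after the first: 12 × 21 = 252 days after Jan 12, 2060.
Jan has 31 days — 19 days to the end of Jan leaves 233.
Feb has 29 days (204 left).
Mar has 31 days (173 left).
Apr has 30 days (143 left).
May has 31 days (112 left).
Jun has 30 days (82 left).
Jul has 31 days (51 left).
Aug has 31 days (20 left).
20 days into Sep → Sep 20, 2060.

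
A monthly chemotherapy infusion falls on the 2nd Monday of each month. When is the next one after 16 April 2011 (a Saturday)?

9 May 2011

April 2011 starts on a Friday; its first Monday is the 4th, so the 2nd Monday is the 11th — 11 April 2011.
That is not after 16 April 2011, so look at May 2011.
May 2011 starts on a Sunday; its first Monday is the 2nd, so the 2nd Monday is the 9th — 9 May 2011.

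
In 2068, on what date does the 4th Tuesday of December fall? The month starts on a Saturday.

December 2068 begins on a Saturday, so the first Tuesday is December 4 (3 days later).
The 4th Tuesday is 3 weeks later: 4 + 21 = 25.

December 25, 2068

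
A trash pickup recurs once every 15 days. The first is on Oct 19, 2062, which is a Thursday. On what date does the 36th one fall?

Mar 27, 2064

The 36th occurrence is 35 intervals after the first: 35 × 15 = 525 days after Oct 19, 2062.
Oct has 31 days — 12 days to the end of Oct leaves 513.
From end of Oct to end of 2062 is 61 days (452 left).
2063 has 365 days (87 left).
Jan has 31 days (56 left).
Feb has 29 days (27 left).
27 days into Mar → Mar 27, 2064.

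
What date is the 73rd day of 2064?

2064-03-13

January has 31 days (73 − 31 = 42 remain).
February has 29 days (42 − 29 = 13 remain).
13 into March → March 13.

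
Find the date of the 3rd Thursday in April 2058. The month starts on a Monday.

April 2058 begins on a Monday, so the first Thursday is April 4 (3 days later).
The 3rd Thursday is 2 weeks later: 4 + 14 = 18.

18 April 2058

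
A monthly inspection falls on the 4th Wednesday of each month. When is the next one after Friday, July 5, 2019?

July 24, 2019

July 2019 starts on a Monday; its first Wednesday is the 3rd, so the 4th Wednesday is the 24th — July 24, 2019.
July 24, 2019 is after July 5, 2019, so that is the next one.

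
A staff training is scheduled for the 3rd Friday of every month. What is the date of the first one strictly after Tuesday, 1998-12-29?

December 1998 starts on a Tuesday; its first Friday is the 4th, so the 3rd Friday is the 18th — 1998-12-18.
That is not after 1998-12-29, so look at January 1999.
January 1999 starts on a Friday; its first Friday is the 1st, so the 3rd Friday is the 15th — 1999-01-15.

1999-01-15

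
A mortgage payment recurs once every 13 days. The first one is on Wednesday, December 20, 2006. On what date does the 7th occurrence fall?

March 8, 2007

The 7th occurrence is 6 intervals after the first: 6 × 13 = 78 days after December 20, 2006.
December has 31 days — 11 days to the end of December leaves 67.
January has 31 days (36 left).
February has 28 days (8 left).
8 days into March → March 8, 2007.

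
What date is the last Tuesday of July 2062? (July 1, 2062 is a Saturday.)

July 25, 2062

July 2062 begins on a Saturday, so the first Tuesday is July 4 (3 days later).
July 2062 has 31 days. Adding weeks: 4, 11, 18, 25 — the last one ≤ 31 is the 25th.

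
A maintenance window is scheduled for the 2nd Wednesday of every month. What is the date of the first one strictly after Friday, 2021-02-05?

February 2021 starts on a Monday; its first Wednesday is the 3rd, so the 2nd Wednesday is the 10th — 2021-02-10.
2021-02-10 is after 2021-02-05, so that is the next one.

2021-02-10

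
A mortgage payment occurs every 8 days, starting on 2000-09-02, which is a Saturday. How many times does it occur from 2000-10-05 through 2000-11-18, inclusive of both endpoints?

Occurrences land 8·i days after 2000-09-02 for i = 0, 1, 2, …
2000-10-05 is 33 days after the start; 33 ÷ 8 = 4 remainder 1; since the remainder is 1, round up to i = 5. First occurrence in the window: #6 on 2000-10-12 (5×8 = 40 days in).
2000-11-18 is 77 days after the start; 77 ÷ 8 = 9 remainder 5. Last occurrence in the window: #10 on 2000-11-13.
Occurrences #6 through #10: 5 in total.

5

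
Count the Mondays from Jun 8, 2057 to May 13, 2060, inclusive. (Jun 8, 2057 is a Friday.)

153

Jun 8, 2057 is a Friday; the first Monday on or after it is Jun 11, 2057 (3 days later).
From Jun 11, 2057 to May 13, 2060: 203 + 365 + 365 + 134 = 1067 days (rest of 2057, 2058, 2059, to May 13, 2060 in 2060).
1067 ÷ 7 = 152 full weeks with remainder 3, so 152 more Mondays after the first → 153.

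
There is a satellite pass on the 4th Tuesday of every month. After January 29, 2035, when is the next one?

January 2035 starts on a Monday; its first Tuesday is the 2nd, so the 4th Tuesday is the 23rd — January 23, 2035.
That is not after January 29, 2035, so look at February 2035.
February 2035 starts on a Thursday; its first Tuesday is the 6th, so the 4th Tuesday is the 27th — February 27, 2035.

February 27, 2035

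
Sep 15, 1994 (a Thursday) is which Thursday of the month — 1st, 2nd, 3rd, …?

Day 15 falls in week ⌈15/7⌉ of the month.
Days 1–7 hold the 1st Thursday, 8–14 the 2nd, 15–21 the 3rd, 22–28 the 4th, 29–31 the 5th.
15 is in the range for the 3rd.

3rd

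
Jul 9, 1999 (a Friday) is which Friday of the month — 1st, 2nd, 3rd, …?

2nd

Day 9 falls in week ⌈9/7⌉ of the month.
Days 1–7 hold the 1st Friday, 8–14 the 2nd, 15–21 the 3rd, 22–28 the 4th, 29–31 the 5th.
9 is in the range for the 2nd.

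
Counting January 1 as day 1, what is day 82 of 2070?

2070-03-23

January has 31 days (82 − 31 = 51 remain).
February has 28 days (51 − 28 = 23 remain).
23 into March → March 23.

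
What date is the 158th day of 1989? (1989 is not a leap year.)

June 7, 1989

January has 31 days (158 − 31 = 127 remain).
February has 28 days (127 − 28 = 99 remain).
March has 31 days (99 − 31 = 68 remain).
April has 30 days (68 − 30 = 38 remain).
May has 31 days (38 − 31 = 7 remain).
7 into June → June 7.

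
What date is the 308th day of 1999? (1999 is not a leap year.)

January has 31 days (308 − 31 = 277 remain).
February has 28 days (277 − 28 = 249 remain).
March has 31 days (249 − 31 = 218 remain).
April has 30 days (218 − 30 = 188 remain).
May has 31 days (188 − 31 = 157 remain).
June has 30 days (157 − 30 = 127 remain).
July has 31 days (127 − 31 = 96 remain).
August has 31 days (96 − 31 = 65 remain).
September has 30 days (65 − 30 = 35 remain).
October has 31 days (35 − 31 = 4 remain).
4 into November → November 4.

November 4, 1999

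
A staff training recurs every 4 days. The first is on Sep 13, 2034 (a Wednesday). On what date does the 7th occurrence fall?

The 7th occurrence is 6 intervals after the first: 6 × 4 = 24 days after Sep 13, 2034.
Sep has 30 days — 17 days to the end of Sep leaves 7.
7 days into Oct → Oct 7, 2034.

Oct 7, 2034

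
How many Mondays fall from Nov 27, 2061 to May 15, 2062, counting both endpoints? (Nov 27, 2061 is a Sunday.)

25

Nov 27, 2061 is a Sunday; the first Monday on or after it is Nov 28, 2061 (1 day later).
From Nov 28, 2061 to May 15, 2062: 2 + 31 + 31 + 28 + 31 + 30 + 15 = 168 days (rest of Nov, Dec, Jan, Feb, Mar, Apr, May).
168 ÷ 7 = 24 full weeks with remainder 0, so 24 more Mondays after the first → 25.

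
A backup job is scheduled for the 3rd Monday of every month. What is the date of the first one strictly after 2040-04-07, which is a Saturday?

2040-04-16

April 2040 starts on a Sunday; its first Monday is the 2nd, so the 3rd Monday is the 16th — 2040-04-16.
2040-04-16 is after 2040-04-07, so that is the next one.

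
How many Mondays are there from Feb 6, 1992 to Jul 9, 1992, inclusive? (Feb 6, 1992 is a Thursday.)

22

Feb 6, 1992 is a Thursday; the first Monday on or after it is Feb 10, 1992 (4 days later).
From Feb 10, 1992 to Jul 9, 1992: 19 + 31 + 30 + 31 + 30 + 9 = 150 days (rest of Feb, Mar, Apr, May, Jun, Jul).
150 ÷ 7 = 21 full weeks with remainder 3, so 21 more Mondays after the first → 22.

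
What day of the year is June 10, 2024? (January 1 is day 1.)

162

Days in months before June: 31 + 29 + 31 + 30 + 31 = 152.
Plus 10 days into June → day 162.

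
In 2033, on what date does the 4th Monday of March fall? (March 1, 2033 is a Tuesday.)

March 2033 begins on a Tuesday, so the first Monday is March 7 (6 days later).
The 4th Monday is 3 weeks later: 7 + 21 = 28.

28 March 2033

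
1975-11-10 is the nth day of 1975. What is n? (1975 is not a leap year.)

314

Days in months before November: 31 + 28 + 31 + 30 + 31 + 30 + 31 + 31 + 30 + 31 = 304.
Plus 10 days into November → day 314.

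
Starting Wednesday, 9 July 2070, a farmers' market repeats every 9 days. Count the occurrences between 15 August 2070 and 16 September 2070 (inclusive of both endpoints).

Occurrences land 9·i days after 9 July 2070 for i = 0, 1, 2, …
15 August 2070 is 37 days after the start; 37 ÷ 9 = 4 remainder 1; since the remainder is 1, round up to i = 5. First occurrence in the window: #6 on 23 August 2070 (5×9 = 45 days in).
16 September 2070 is 69 days after the start; 69 ÷ 9 = 7 remainder 6. Last occurrence in the window: #8 on 10 September 2070.
Occurrences #6 through #8: 3 in total.

3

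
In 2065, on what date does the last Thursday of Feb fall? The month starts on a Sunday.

Feb 26, 2065

Feb 2065 begins on a Sunday, so the first Thursday is Feb 5 (4 days later).
Feb 2065 has 28 days. Adding weeks: 5, 12, 19, 26 — the last one ≤ 28 is the 26th.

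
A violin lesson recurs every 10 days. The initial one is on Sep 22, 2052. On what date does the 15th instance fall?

The 15th occurrence is 14 intervals after the first: 14 × 10 = 140 days after Sep 22, 2052.
Sep has 30 days — 8 days to the end of Sep leaves 132.
Oct has 31 days (101 left).
Nov has 30 days (71 left).
Dec has 31 days (40 left).
Jan has 31 days (9 left).
9 days into Feb → Feb 9, 2053.

Feb 9, 2053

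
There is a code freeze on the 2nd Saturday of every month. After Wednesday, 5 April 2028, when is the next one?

April 2028 starts on a Saturday; its first Saturday is the 1st, so the 2nd Saturday is the 8th — 8 April 2028.
8 April 2028 is after 5 April 2028, so that is the next one.

8 April 2028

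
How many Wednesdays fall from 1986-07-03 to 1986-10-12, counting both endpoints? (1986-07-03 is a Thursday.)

14

1986-07-03 is a Thursday; the first Wednesday on or after it is 1986-07-09 (6 days later).
From 1986-07-09 to 1986-10-12: 22 + 31 + 30 + 12 = 95 days (rest of July, August, September, October).
95 ÷ 7 = 13 full weeks with remainder 4, so 13 more Wednesdays after the first → 14.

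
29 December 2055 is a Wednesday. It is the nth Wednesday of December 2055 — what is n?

Day 29 falls in week ⌈29/7⌉ of the month.
Days 1–7 hold the 1st Wednesday, 8–14 the 2nd, 15–21 the 3rd, 22–28 the 4th, 29–31 the 5th.
29 is in the range for the 5th.

5th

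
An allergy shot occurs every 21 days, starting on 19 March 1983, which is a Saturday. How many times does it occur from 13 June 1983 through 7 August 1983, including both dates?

Occurrences land 21·i days after 19 March 1983 for i = 0, 1, 2, …
13 June 1983 is 86 days after the start; 86 ÷ 21 = 4 remainder 2; since the remainder is 2, round up to i = 5. First occurrence in the window: #6 on 2 July 1983 (5×21 = 105 days in).
7 August 1983 is 141 days after the start; 141 ÷ 21 = 6 remainder 15. Last occurrence in the window: #7 on 23 July 1983.
Occurrences #6 through #7: 2 in total.

2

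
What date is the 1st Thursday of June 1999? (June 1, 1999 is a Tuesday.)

1999-06-03

June 1999 begins on a Tuesday, so the first Thursday is June 3 (2 days later).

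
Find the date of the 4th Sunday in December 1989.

The first Sunday of December 1989 is December 3.
The 4th Sunday is 3 weeks later: 3 + 21 = 24.

24 December 1989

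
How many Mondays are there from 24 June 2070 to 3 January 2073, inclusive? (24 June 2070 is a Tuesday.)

24 June 2070 is a Tuesday; the first Monday on or after it is 30 June 2070 (6 days later).
From 30 June 2070 to 3 January 2073: 184 + 365 + 366 + 3 = 918 days (rest of 2070, 2071, 2072, to 3 January 2073 in 2073).
918 ÷ 7 = 131 full weeks with remainder 1, so 131 more Mondays after the first → 132.

132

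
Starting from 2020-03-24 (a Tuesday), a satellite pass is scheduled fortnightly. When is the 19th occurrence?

The 19th occurrence is 18 intervals after the first: 18 × 14 = 252 days after 2020-03-24.
March has 31 days — 7 days to the end of March leaves 245.
April has 30 days (215 left).
May has 31 days (184 left).
June has 30 days (154 left).
July has 31 days (123 left).
August has 31 days (92 left).
September has 30 days (62 left).
October has 31 days (31 left).
November has 30 days (1 left).
1 day into December → 2020-12-01.

2020-12-01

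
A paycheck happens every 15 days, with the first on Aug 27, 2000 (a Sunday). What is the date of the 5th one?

Oct 26, 2000

The 5th occurrence is 4 intervals after the first: 4 × 15 = 60 days after Aug 27, 2000.
Aug has 31 days — 4 days to the end of Aug leaves 56.
Sep has 30 days (26 left).
26 days into Oct → Oct 26, 2000.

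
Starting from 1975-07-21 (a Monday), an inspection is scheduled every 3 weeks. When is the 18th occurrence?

1976-07-12

The 18th occurrence is 17 intervals after the first: 17 × 21 = 357 days after 1975-07-21.
July has 31 days — 10 days to the end of July leaves 347.
August has 31 days (316 left).
September has 30 days (286 left).
October has 31 days (255 left).
November has 30 days (225 left).
December has 31 days (194 left).
January has 31 days (163 left).
February has 29 days (134 left).
March has 31 days (103 left).
April has 30 days (73 left).
May has 31 days (42 left).
June has 30 days (12 left).
12 days into July → 1976-07-12.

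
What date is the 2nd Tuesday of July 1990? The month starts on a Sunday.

1990-07-10

July 1990 begins on a Sunday, so the first Tuesday is July 3 (2 days later).
The 2nd Tuesday is 1 weeks later: 3 + 7 = 10.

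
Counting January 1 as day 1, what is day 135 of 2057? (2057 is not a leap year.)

May 15, 2057

January has 31 days (135 − 31 = 104 remain).
February has 28 days (104 − 28 = 76 remain).
March has 31 days (76 − 31 = 45 remain).
April has 30 days (45 − 30 = 15 remain).
15 into May → May 15.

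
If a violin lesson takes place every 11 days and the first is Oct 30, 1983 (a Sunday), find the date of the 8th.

The 8th occurrence is 7 intervals after the first: 7 × 11 = 77 days after Oct 30, 1983.
Oct has 31 days — 1 day to the end of Oct leaves 76.
Nov has 30 days (46 left).
Dec has 31 days (15 left).
15 days into Jan → Jan 15, 1984.

Jan 15, 1984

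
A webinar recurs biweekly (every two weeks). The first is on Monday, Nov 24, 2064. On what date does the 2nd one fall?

Dec 8, 2064

The 2nd occurrence is 1 interval after the first: 1 × 14 = 14 days after Nov 24, 2064.
Nov has 30 days — 6 days to the end of Nov leaves 8.
8 days into Dec → Dec 8, 2064.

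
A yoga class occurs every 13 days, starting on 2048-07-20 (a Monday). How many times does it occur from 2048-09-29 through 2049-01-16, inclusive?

8

Occurrences land 13·i days after 2048-07-20 for i = 0, 1, 2, …
2048-09-29 is 71 days after the start; 71 ÷ 13 = 5 remainder 6; since the remainder is 6, round up to i = 6. First occurrence in the window: #7 on 2048-10-06 (6×13 = 78 days in).
2049-01-16 is 180 days after the start; 180 ÷ 13 = 13 remainder 11. Last occurrence in the window: #14 on 2049-01-05.
Occurrences #7 through #14: 8 in total.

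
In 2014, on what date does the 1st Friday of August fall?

August 2014 begins on a Friday, so the first Friday is August 1.

2014-08-01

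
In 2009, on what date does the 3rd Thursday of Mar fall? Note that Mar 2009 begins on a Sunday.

Mar 2009 begins on a Sunday, so the first Thursday is Mar 5 (4 days later).
The 3rd Thursday is 2 weeks later: 5 + 14 = 19.

Mar 19, 2009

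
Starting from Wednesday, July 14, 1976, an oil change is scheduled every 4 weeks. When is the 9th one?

February 23, 1977

The 9th occurrence is 8 intervals after the first: 8 × 28 = 224 days after July 14, 1976.
July has 31 days — 17 days to the end of July leaves 207.
August has 31 days (176 left).
September has 30 days (146 left).
October has 31 days (115 left).
November has 30 days (85 left).
December has 31 days (54 left).
January has 31 days (23 left).
23 days into February → February 23, 1977.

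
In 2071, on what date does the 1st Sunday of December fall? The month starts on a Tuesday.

December 2071 begins on a Tuesday, so the first Sunday is December 6 (5 days later).

2071-12-06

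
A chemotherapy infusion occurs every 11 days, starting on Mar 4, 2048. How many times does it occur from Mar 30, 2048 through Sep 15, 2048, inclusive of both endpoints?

Occurrences land 11·i days after Mar 4, 2048 for i = 0, 1, 2, …
Mar 30, 2048 is 26 days after the start; 26 ÷ 11 = 2 remainder 4; since the remainder is 4, round up to i = 3. First occurrence in the window: #4 on Apr 6, 2048 (3×11 = 33 days in).
Sep 15, 2048 is 195 days after the start; 195 ÷ 11 = 17 remainder 8. Last occurrence in the window: #18 on Sep 7, 2048.
Occurrences #4 through #18: 15 in total.

15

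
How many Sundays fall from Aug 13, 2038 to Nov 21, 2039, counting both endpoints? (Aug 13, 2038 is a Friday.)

Aug 13, 2038 is a Friday; the first Sunday on or after it is Aug 15, 2038 (2 days later).
From Aug 15, 2038 to Nov 21, 2039: 138 + 325 = 463 days (rest of 2038, to Nov 21, 2039 in 2039).
463 ÷ 7 = 66 full weeks with remainder 1, so 66 more Sundays after the first → 67.

67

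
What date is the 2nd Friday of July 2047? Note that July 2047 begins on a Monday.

July 12, 2047

July 2047 begins on a Monday, so the first Friday is July 5 (4 days later).
The 2nd Friday is 1 weeks later: 5 + 7 = 12.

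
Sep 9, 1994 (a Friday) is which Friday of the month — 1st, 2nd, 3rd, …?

Day 9 falls in week ⌈9/7⌉ of the month.
Days 1–7 hold the 1st Friday, 8–14 the 2nd, 15–21 the 3rd, 22–28 the 4th, 29–31 the 5th.
9 is in the range for the 2nd.

2nd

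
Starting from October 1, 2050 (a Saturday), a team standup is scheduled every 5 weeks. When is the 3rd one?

December 10, 2050

The 3rd occurrence is 2 intervals after the first: 2 × 35 = 70 days after October 1, 2050.
October has 31 days — 30 days to the end of October leaves 40.
November has 30 days (10 left).
10 days into December → December 10, 2050.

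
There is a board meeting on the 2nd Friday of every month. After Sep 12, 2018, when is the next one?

Sep 2018 starts on a Saturday; its first Friday is the 7th, so the 2nd Friday is the 14th — Sep 14, 2018.
Sep 14, 2018 is after Sep 12, 2018, so that is the next one.

Sep 14, 2018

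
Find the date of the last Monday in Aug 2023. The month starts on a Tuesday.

Aug 28, 2023

Aug 2023 begins on a Tuesday, so the first Monday is Aug 7 (6 days later).
Aug 2023 has 31 days. Adding weeks: 7, 14, 21, 28 — the last one ≤ 31 is the 28th.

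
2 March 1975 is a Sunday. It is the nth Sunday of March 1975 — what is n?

1st

Day 2 falls in week ⌈2/7⌉ of the month.
Days 1–7 hold the 1st Sunday, 8–14 the 2nd, 15–21 the 3rd, 22–28 the 4th, 29–31 the 5th.
2 is in the range for the 1st.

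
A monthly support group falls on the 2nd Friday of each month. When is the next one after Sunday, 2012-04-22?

2012-05-11

April 2012 starts on a Sunday; its first Friday is the 6th, so the 2nd Friday is the 13th — 2012-04-13.
That is not after 2012-04-22, so look at May 2012.
May 2012 starts on a Tuesday; its first Friday is the 4th, so the 2nd Friday is the 11th — 2012-05-11.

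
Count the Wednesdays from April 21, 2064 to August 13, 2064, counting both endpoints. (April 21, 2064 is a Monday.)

17

April 21, 2064 is a Monday; the first Wednesday on or after it is April 23, 2064 (2 days later).
From April 23, 2064 to August 13, 2064: 7 + 31 + 30 + 31 + 13 = 112 days (rest of April, May, June, July, August).
112 ÷ 7 = 16 full weeks with remainder 0, so 16 more Wednesdays after the first → 17.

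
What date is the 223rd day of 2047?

August 11, 2047

January has 31 days (223 − 31 = 192 remain).
February has 28 days (192 − 28 = 164 remain).
March has 31 days (164 − 31 = 133 remain).
April has 30 days (133 − 30 = 103 remain).
May has 31 days (103 − 31 = 72 remain).
June has 30 days (72 − 30 = 42 remain).
July has 31 days (42 − 31 = 11 remain).
11 into August → August 11.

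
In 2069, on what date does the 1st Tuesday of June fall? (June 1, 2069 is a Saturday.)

June 2069 begins on a Saturday, so the first Tuesday is June 4 (3 days later).

2069-06-04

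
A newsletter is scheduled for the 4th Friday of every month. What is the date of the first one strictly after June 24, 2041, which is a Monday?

June 2041 starts on a Saturday; its first Friday is the 7th, so the 4th Friday is the 28th — June 28, 2041.
June 28, 2041 is after June 24, 2041, so that is the next one.

June 28, 2041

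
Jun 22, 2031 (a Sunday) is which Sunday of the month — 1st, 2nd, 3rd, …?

4th

Day 22 falls in week ⌈22/7⌉ of the month.
Days 1–7 hold the 1st Sunday, 8–14 the 2nd, 15–21 the 3rd, 22–28 the 4th, 29–31 the 5th.
22 is in the range for the 4th.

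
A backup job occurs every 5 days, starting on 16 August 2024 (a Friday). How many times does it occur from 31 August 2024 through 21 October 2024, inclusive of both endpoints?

Occurrences land 5·i days after 16 August 2024 for i = 0, 1, 2, …
31 August 2024 is 15 days after the start; 15 ÷ 5 = 3 remainder 0. First occurrence in the window: #4 on 31 August 2024 (3×5 = 15 days in).
21 October 2024 is 66 days after the start; 66 ÷ 5 = 13 remainder 1. Last occurrence in the window: #14 on 20 October 2024.
Occurrences #4 through #14: 11 in total.

11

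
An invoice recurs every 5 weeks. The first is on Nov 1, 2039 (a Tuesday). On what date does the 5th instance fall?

Mar 20, 2040

The 5th occurrence is 4 intervals after the first: 4 × 35 = 140 days after Nov 1, 2039.
Nov has 30 days — 29 days to the end of Nov leaves 111.
Dec has 31 days (80 left).
Jan has 31 days (49 left).
Feb has 29 days (20 left).
20 days into Mar → Mar 20, 2040.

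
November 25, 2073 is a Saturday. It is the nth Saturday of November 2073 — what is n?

4th

Day 25 falls in week ⌈25/7⌉ of the month.
Days 1–7 hold the 1st Saturday, 8–14 the 2nd, 15–21 the 3rd, 22–28 the 4th, 29–31 the 5th.
25 is in the range for the 4th.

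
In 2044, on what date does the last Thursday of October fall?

2044-10-27

The first Thursday of October 2044 is October 6.
October 2044 has 31 days. Adding weeks: 6, 13, 20, 27 — the last one ≤ 31 is the 27th.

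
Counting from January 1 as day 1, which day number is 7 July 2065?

Days in months before July: 31 + 28 + 31 + 30 + 31 + 30 = 181.
Plus 7 days into July → day 188.

188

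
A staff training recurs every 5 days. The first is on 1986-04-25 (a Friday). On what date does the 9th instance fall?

1986-06-04

The 9th occurrence is 8 intervals after the first: 8 × 5 = 40 days after 1986-04-25.
April has 30 days — 5 days to the end of April leaves 35.
May has 31 days (4 left).
4 days into June → 1986-06-04.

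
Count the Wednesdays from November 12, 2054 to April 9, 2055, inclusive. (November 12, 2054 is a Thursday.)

November 12, 2054 is a Thursday; the first Wednesday on or after it is November 18, 2054 (6 days later).
From November 18, 2054 to April 9, 2055: 12 + 31 + 31 + 28 + 31 + 9 = 142 days (rest of November, December, January, February, March, April).
142 ÷ 7 = 20 full weeks with remainder 2, so 20 more Wednesdays after the first → 21.

21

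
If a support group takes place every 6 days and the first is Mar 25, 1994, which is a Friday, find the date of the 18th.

Jul 5, 1994

The 18th occurrence is 17 intervals after the first: 17 × 6 = 102 days after Mar 25, 1994.
Mar has 31 days — 6 days to the end of Mar leaves 96.
Apr has 30 days (66 left).
May has 31 days (35 left).
Jun has 30 days (5 left).
5 days into Jul → Jul 5, 1994.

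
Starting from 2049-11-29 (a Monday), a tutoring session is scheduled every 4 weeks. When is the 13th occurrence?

2050-10-31

The 13th occurrence is 12 intervals after the first: 12 × 28 = 336 days after 2049-11-29.
November has 30 days — 1 day to the end of November leaves 335.
December has 31 days (304 left).
January has 31 days (273 left).
February has 28 days (245 left).
March has 31 days (214 left).
April has 30 days (184 left).
May has 31 days (153 left).
June has 30 days (123 left).
July has 31 days (92 left).
August has 31 days (61 left).
September has 30 days (31 left).
31 days into October → 2050-10-31.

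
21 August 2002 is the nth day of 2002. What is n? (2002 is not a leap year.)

Days in months before August: 31 + 28 + 31 + 30 + 31 + 30 + 31 = 212.
Plus 21 days into August → day 233.

233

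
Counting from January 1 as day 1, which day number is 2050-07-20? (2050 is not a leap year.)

Days in months before July: 31 + 28 + 31 + 30 + 31 + 30 = 181.
Plus 20 days into July → day 201.

201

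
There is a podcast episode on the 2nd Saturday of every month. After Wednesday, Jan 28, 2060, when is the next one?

Jan 2060 starts on a Thursday; its first Saturday is the 3rd, so the 2nd Saturday is the 10th — Jan 10, 2060.
That is not after Jan 28, 2060, so look at Feb 2060.
Feb 2060 starts on a Sunday; its first Saturday is the 7th, so the 2nd Saturday is the 14th — Feb 14, 2060.

Feb 14, 2060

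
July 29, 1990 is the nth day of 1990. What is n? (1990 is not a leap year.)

210

Days in months before July: 31 + 28 + 31 + 30 + 31 + 30 = 181.
Plus 29 days into July → day 210.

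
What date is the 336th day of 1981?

2 December 1981

January has 31 days (336 − 31 = 305 remain).
February has 28 days (305 − 28 = 277 remain).
March has 31 days (277 − 31 = 246 remain).
April has 30 days (246 − 30 = 216 remain).
May has 31 days (216 − 31 = 185 remain).
June has 30 days (185 − 30 = 155 remain).
July has 31 days (155 − 31 = 124 remain).
August has 31 days (124 − 31 = 93 remain).
September has 30 days (93 − 30 = 63 remain).
October has 31 days (63 − 31 = 32 remain).
November has 30 days (32 − 30 = 2 remain).
2 into December → December 2.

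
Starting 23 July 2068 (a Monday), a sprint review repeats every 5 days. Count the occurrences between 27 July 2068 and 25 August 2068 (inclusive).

6

Occurrences land 5·i days after 23 July 2068 for i = 0, 1, 2, …
27 July 2068 is 4 days after the start; 4 ÷ 5 = 0 remainder 4; since the remainder is 4, round up to i = 1. First occurrence in the window: #2 on 28 July 2068 (1×5 = 5 days in).
25 August 2068 is 33 days after the start; 33 ÷ 5 = 6 remainder 3. Last occurrence in the window: #7 on 22 August 2068.
Occurrences #2 through #7: 6 in total.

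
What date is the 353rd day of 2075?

January has 31 days (353 − 31 = 322 remain).
February has 28 days (322 − 28 = 294 remain).
March has 31 days (294 − 31 = 263 remain).
April has 30 days (263 − 30 = 233 remain).
May has 31 days (233 − 31 = 202 remain).
June has 30 days (202 − 30 = 172 remain).
July has 31 days (172 − 31 = 141 remain).
August has 31 days (141 − 31 = 110 remain).
September has 30 days (110 − 30 = 80 remain).
October has 31 days (80 − 31 = 49 remain).
November has 30 days (49 − 30 = 19 remain).
19 into December → December 19.

December 19, 2075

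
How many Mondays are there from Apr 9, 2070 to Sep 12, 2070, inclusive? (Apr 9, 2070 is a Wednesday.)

22

Apr 9, 2070 is a Wednesday; the first Monday on or after it is Apr 14, 2070 (5 days later).
From Apr 14, 2070 to Sep 12, 2070: 16 + 31 + 30 + 31 + 31 + 12 = 151 days (rest of Apr, May, Jun, Jul, Aug, Sep).
151 ÷ 7 = 21 full weeks with remainder 4, so 21 more Mondays after the first → 22.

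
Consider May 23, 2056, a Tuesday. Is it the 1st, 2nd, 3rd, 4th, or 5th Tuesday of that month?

Day 23 falls in week ⌈23/7⌉ of the month.
Days 1–7 hold the 1st Tuesday, 8–14 the 2nd, 15–21 the 3rd, 22–28 the 4th, 29–31 the 5th.
23 is in the range for the 4th.

4th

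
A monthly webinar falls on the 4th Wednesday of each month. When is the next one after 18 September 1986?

September 1986 starts on a Monday; its first Wednesday is the 3rd, so the 4th Wednesday is the 24th — 24 September 1986.
24 September 1986 is after 18 September 1986, so that is the next one.

24 September 1986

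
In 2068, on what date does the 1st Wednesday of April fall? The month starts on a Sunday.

April 2068 begins on a Sunday, so the first Wednesday is April 4 (3 days later).

4 April 2068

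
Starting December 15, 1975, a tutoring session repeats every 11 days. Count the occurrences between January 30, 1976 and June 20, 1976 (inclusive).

Occurrences land 11·i days after December 15, 1975 for i = 0, 1, 2, …
January 30, 1976 is 46 days after the start; 46 ÷ 11 = 4 remainder 2; since the remainder is 2, round up to i = 5. First occurrence in the window: #6 on February 8, 1976 (5×11 = 55 days in).
June 20, 1976 is 188 days after the start; 188 ÷ 11 = 17 remainder 1. Last occurrence in the window: #18 on June 19, 1976.
Occurrences #6 through #18: 13 in total.

13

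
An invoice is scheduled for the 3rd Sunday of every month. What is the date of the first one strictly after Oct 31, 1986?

Oct 1986 starts on a Wednesday; its first Sunday is the 5th, so the 3rd Sunday is the 19th — Oct 19, 1986.
That is not after Oct 31, 1986, so look at Nov 1986.
Nov 1986 starts on a Saturday; its first Sunday is the 2nd, so the 3rd Sunday is the 16th — Nov 16, 1986.

Nov 16, 1986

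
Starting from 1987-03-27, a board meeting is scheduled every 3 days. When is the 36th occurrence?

The 36th occurrence is 35 intervals after the first: 35 × 3 = 105 days after 1987-03-27.
March has 31 days — 4 days to the end of March leaves 101.
April has 30 days (71 left).
May has 31 days (40 left).
June has 30 days (10 left).
10 days into July → 1987-07-10.

1987-07-10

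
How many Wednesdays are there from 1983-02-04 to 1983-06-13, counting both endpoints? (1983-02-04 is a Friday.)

1983-02-04 is a Friday; the first Wednesday on or after it is 1983-02-09 (5 days later).
From 1983-02-09 to 1983-06-13: 19 + 31 + 30 + 31 + 13 = 124 days (rest of February, March, April, May, June).
124 ÷ 7 = 17 full weeks with remainder 5, so 17 more Wednesdays after the first → 18.

18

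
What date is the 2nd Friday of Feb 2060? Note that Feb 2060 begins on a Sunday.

Feb 13, 2060

Feb 2060 begins on a Sunday, so the first Friday is Feb 6 (5 days later).
The 2nd Friday is 1 weeks later: 6 + 7 = 13.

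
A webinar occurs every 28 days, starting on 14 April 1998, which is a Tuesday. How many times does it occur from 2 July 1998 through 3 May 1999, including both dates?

11

Occurrences land 28·i days after 14 April 1998 for i = 0, 1, 2, …
2 July 1998 is 79 days after the start; 79 ÷ 28 = 2 remainder 23; since the remainder is 23, round up to i = 3. First occurrence in the window: #4 on 7 July 1998 (3×28 = 84 days in).
3 May 1999 is 384 days after the start; 384 ÷ 28 = 13 remainder 20. Last occurrence in the window: #14 on 13 April 1999.
Occurrences #4 through #14: 11 in total.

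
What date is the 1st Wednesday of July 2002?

July 2002 begins on a Monday, so the first Wednesday is July 3 (2 days later).

3 July 2002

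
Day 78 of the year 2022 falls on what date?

19 March 2022

January has 31 days (78 − 31 = 47 remain).
February has 28 days (47 − 28 = 19 remain).
19 into March → March 19.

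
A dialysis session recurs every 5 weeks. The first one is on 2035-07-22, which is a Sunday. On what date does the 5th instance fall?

The 5th occurrence is 4 intervals after the first: 4 × 35 = 140 days after 2035-07-22.
July has 31 days — 9 days to the end of July leaves 131.
August has 31 days (100 left).
September has 30 days (70 left).
October has 31 days (39 left).
November has 30 days (9 left).
9 days into December → 2035-12-09.

2035-12-09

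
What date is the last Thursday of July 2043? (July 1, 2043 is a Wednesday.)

July 2043 begins on a Wednesday, so the first Thursday is July 2 (1 day later).
July 2043 has 31 days. Adding weeks: 2, 9, 16, 23, 30 — the last one ≤ 31 is the 30th.

July 30, 2043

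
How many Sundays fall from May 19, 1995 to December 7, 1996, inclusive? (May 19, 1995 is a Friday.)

May 19, 1995 is a Friday; the first Sunday on or after it is May 21, 1995 (2 days later).
From May 21, 1995 to December 7, 1996: 224 + 342 = 566 days (rest of 1995, to December 7, 1996 in 1996).
566 ÷ 7 = 80 full weeks with remainder 6, so 80 more Sundays after the first → 81.

81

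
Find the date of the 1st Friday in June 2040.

The first Friday of June 2040 is June 1.

2040-06-01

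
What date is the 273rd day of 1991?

January has 31 days (273 − 31 = 242 remain).
February has 28 days (242 − 28 = 214 remain).
March has 31 days (214 − 31 = 183 remain).
April has 30 days (183 − 30 = 153 remain).
May has 31 days (153 − 31 = 122 remain).
June has 30 days (122 − 30 = 92 remain).
July has 31 days (92 − 31 = 61 remain).
August has 31 days (61 − 31 = 30 remain).
30 into September → September 30.

1991-09-30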